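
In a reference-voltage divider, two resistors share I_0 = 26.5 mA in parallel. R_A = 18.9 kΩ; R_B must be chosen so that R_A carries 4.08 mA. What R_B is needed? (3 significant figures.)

The fraction through R_A equals R_B/(R_A+R_B).
With f = 0.1540, R_B = R_A · f/(1−f) = 18.9 × 0.1820 = 3.439 kΩ.

R_B ≈ 3.44 kΩ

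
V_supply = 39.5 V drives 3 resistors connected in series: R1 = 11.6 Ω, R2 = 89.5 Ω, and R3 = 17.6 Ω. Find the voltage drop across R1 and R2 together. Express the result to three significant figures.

V ≈ 33.6 V

Total series resistance ΣR = 11.6 + 89.5 + 17.6 = 118.7 Ω.
R_{R1..R2} = 11.6 + 89.5 = 101.1 Ω.
By the voltage-divider rule, V = 39.5 × 101.1/118.7 = 33.64 V.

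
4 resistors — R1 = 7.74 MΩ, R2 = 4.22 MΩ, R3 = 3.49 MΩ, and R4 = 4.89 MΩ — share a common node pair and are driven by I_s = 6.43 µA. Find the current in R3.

ΣG = 1/7.74 + 1/4.22 + 1/3.49 + 1/4.89 = 0.8572.
Current divider: I(R3) = I_s · G_k/ΣG = 6.43 × (0.2865/0.8572) = 6.43 × 0.3343 = 2.149 µA.

I ≈ 2.15 µA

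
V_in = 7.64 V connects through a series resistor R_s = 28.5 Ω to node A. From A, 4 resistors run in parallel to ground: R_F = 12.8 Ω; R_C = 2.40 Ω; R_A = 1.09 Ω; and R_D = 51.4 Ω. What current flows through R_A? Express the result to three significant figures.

Equivalent of the parallel group: R_p = 0.6985 Ω.
V_A by voltage divider: V_A = 7.64 × 0.6985/(28.5 + 0.6985) = 0.1828 V.
I(R_A) = V_A / R_A = 0.1828/1.09 = 0.1677 A.
(Check via current divider: I_total = 0.2617 A; share G_k/ΣG = 0.6408 → same result.)

I ≈ 0.168 A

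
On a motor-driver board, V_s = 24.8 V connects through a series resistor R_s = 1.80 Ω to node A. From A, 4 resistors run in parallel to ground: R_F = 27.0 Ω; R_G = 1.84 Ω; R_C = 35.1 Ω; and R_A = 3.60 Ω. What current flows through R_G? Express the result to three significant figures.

I ≈ 5.19 A

Combine the parallel branches: R_p = (1/27.0 + 1/1.84 + 1/35.1 + 1/3.60)⁻¹ = 1.128 Ω.
Node voltage V_A = V_s · R_p/(R_s + R_p) = 24.8 × 0.3852 = 9.552 V.
I(R_G) = V_A / R_G = 9.552/1.84 = 5.192 A.
(Equivalently: I_total = 8.471 A, then current-divider fraction G_k/ΣG = 0.6129.)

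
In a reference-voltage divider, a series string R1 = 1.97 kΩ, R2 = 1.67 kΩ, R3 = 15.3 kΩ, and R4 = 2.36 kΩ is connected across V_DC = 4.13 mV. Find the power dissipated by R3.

Series current I = V_DC/ΣR = 4.13/21.30 = 0.1939 µA.
V(R3) = I·R = 2.967 mV; P = V·I = 2.967 × 0.1939 = 0.5752 nW.

P ≈ 0.575 nW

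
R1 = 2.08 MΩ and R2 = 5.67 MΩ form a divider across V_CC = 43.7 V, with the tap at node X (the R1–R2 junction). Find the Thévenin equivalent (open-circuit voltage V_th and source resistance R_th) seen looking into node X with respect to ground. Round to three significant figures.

V_th ≈ 32.0 V, R_th ≈ 1.52 MΩ

Open-circuit (no load on X): V_th = V_CC · R2/(R1 + R2) = 43.7 × 5.67/(2.080 + 5.67) = 31.97 V.
Zeroing V_CC shorts the top of R1 to ground, so R_th = R1 ‖ R2 = 1.522 MΩ.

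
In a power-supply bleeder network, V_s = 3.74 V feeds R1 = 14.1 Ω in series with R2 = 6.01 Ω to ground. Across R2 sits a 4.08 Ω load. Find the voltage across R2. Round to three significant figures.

The load sits in parallel with R2, giving an effective lower resistance R2' = R2·R_L/(R2+R_L) = 2.430 Ω.
Voltage divider with the loaded lower leg: V_out = 3.74 × 2.430/(14.1 + 2.430) = 3.74 × 0.1470 = 0.5498 V.

V_out ≈ 0.550 V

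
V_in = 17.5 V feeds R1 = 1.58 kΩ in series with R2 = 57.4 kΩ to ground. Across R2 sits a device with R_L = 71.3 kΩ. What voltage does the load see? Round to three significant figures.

V_out ≈ 16.7 V

The load sits in parallel with R2, giving an effective lower resistance R2' = R2·R_L/(R2+R_L) = 31.80 kΩ.
Now apply the divider: V_out = 17.5 × 0.9527 = 16.67 V.
(Unloaded it would be 17.0 V; the load pulls it down.)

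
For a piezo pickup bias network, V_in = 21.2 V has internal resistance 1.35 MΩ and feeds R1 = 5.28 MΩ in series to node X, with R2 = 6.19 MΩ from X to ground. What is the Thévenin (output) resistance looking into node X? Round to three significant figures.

R1' = 1.35 + 5.28 = 6.630 MΩ (source resistance + R1).
Zeroing V_in shorts the top of R1' to ground, so R_th = R1' ‖ R2 = 3.201 MΩ.

R_th ≈ 3.20 MΩ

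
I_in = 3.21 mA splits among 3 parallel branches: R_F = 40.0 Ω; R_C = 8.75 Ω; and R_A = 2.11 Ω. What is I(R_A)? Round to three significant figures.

Conductances: ΣG = 1/40.0 + 1/8.75 + 1/2.11 = 0.6132 (1/Ω).
By the current-divider rule, I = I_in · G_k/ΣG = 3.21 × 0.7729 = 2.481 mA.

I ≈ 2.48 mA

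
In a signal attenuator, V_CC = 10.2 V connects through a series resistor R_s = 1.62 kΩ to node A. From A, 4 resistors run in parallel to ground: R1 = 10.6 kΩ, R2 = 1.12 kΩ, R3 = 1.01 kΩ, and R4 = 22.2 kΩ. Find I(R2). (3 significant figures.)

Equivalent of the parallel group: R_p = 0.4945 kΩ.
V_A by voltage divider: V_A = 10.2 × 0.4945/(1.62 + 0.4945) = 2.385 V.
Branch current I = V_A/R2 = 2.385/1.12 = 2.130 mA.
(Equivalently: I_total = 4.824 mA, then current-divider fraction G_k/ΣG = 0.4415.)

I ≈ 2.13 mA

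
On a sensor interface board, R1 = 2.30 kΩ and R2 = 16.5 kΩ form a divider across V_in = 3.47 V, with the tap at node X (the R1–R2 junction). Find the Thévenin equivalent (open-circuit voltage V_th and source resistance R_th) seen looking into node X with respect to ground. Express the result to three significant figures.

V_th ≈ 3.05 V, R_th ≈ 2.02 kΩ

With X open, the divider is unloaded: V_th = 3.47 × 16.5/18.80 = 3.045 V.
Looking into X with the source shorted: R_th = R1·R2/(R1+R2) = 2.300 × 16.5/18.80 = 2.019 kΩ.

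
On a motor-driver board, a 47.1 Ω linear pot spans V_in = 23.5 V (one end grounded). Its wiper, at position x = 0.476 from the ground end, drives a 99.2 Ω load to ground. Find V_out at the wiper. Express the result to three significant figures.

V_out ≈ 10.0 V

Lower segment x·R_p = 22.42 Ω; upper segment (1−x)·R_p = 24.68 Ω.
R_L loads the lower segment: effective lower R = 18.29 Ω.
V_out = 23.5 × 18.29/(24.68 + 18.29) = 10.00 V.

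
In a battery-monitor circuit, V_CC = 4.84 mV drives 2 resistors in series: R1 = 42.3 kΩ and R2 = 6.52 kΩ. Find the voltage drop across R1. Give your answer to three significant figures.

Series total: ΣR = 42.3 + 6.52 = 48.82 kΩ.
V = V_CC · R/ΣR = 4.84 × 0.8664 = 4.194 mV.

V ≈ 4.19 mV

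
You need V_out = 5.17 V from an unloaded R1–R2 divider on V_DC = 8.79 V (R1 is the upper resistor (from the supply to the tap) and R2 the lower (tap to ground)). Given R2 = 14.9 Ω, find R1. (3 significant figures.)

V_out/V_DC = R2/(R1+R2) = 0.5882.
Rearranging, R1 = R2·(1−k)/k = 14.9 × 0.7002 = 10.43 Ω.

R1 ≈ 10.4 Ω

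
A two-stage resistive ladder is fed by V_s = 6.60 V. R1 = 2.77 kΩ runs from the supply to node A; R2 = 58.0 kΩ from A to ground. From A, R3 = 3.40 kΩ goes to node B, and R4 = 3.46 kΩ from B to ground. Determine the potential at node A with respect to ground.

V_A ≈ 4.55 V

Node A sees R2 in parallel with the series input of stage 2, R3 + R4 = 6.860 kΩ.
Effective lower resistance at A: R2 ‖ 6.860 = 6.134 kΩ.
So V_A = 6.60 × 0.6889 = 4.547 V.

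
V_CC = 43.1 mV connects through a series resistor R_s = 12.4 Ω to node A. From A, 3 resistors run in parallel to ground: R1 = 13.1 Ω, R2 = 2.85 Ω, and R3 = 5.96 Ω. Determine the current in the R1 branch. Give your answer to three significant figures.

I ≈ 0.393 mA

Combine the parallel branches: R_p = (1/13.1 + 1/2.85 + 1/5.96)⁻¹ = 1.681 Ω.
V_A by voltage divider: V_A = 43.1 × 1.681/(12.4 + 1.681) = 5.144 mV.
Branch current I = V_A/R1 = 5.144/13.1 = 0.3927 mA.
(Check via current divider: I_total = 3.061 mA; share G_k/ΣG = 0.1283 → same result.)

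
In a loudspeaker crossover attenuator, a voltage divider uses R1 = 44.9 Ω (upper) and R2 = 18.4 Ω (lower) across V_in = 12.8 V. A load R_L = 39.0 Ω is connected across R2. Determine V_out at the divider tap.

First combine the lower leg with the load: R2 ‖ R_L = 12.50 Ω.
Then V_out = V_in · R2'/(R1 + R2') = 12.8 × 12.50/57.40 = 2.788 V.

V_out ≈ 2.79 V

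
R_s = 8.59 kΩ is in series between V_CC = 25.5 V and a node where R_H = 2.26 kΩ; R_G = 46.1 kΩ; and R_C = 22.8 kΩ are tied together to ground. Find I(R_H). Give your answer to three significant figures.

I ≈ 2.10 mA

Parallel bank: R_p = 1/(1/2.26 + 1/46.1 + 1/22.8) = 1.968 kΩ.
V_A by voltage divider: V_A = 25.5 × 1.968/(8.59 + 1.968) = 4.754 V.
Branch current I = V_A/R_H = 4.754/2.26 = 2.104 mA.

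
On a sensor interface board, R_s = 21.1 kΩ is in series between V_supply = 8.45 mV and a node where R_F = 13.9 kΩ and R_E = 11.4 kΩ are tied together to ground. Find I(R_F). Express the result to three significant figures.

I ≈ 0.139 µA

Parallel bank: R_p = 1/(1/13.9 + 1/11.4) = 6.263 kΩ.
V_A = 8.45 × 6.263/27.36 = 1.934 mV.
Branch current I = V_A/R_F = 1.934/13.9 = 0.1391 µA.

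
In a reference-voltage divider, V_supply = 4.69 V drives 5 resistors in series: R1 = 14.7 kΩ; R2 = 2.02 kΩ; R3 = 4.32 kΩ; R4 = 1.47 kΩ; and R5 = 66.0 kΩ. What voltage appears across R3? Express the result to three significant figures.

V ≈ 0.229 V

Series total: ΣR = 14.7 + 2.02 + 4.32 + 1.47 + 66.0 = 88.51 kΩ.
Voltage divider: V = V_supply · (4.320 / 88.51) = 4.69 × 0.04881 = 0.2289 V.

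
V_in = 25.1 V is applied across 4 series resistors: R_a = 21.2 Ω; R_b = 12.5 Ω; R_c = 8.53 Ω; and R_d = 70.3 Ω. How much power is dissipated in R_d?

P ≈ 3.50 W

ΣR = 112.5 Ω → I = 25.1/112.5 = 0.2231 A.
P(R_d) = I²·R_d = (0.2231)² × 70.3 = 3.498 W.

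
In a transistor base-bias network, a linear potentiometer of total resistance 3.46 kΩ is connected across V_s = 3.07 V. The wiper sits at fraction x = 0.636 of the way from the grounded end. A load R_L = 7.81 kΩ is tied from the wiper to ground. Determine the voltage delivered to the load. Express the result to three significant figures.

Lower segment x·R_p = 2.201 kΩ; upper segment (1−x)·R_p = 1.259 kΩ.
Lower segment in parallel with the load: 2.201 ‖ 7.81 = 1.717 kΩ.
V_out = 3.07 × 1.717/(1.259 + 1.717) = 1.771 V.

V_out ≈ 1.77 V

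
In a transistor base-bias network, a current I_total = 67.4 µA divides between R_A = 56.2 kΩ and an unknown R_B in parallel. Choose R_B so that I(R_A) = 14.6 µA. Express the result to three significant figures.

R_B ≈ 15.5 kΩ

Two-branch current divider: I_A = I_total · R_B/(R_A + R_B).
With f = 0.2166, R_B = R_A · f/(1−f) = 56.2 × 0.2765 = 15.54 kΩ.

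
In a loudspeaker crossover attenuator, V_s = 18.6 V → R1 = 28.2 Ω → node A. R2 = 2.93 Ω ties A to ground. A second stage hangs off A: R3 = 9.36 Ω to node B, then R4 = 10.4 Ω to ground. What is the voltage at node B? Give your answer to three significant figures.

V_B ≈ 0.812 V

The second stage (R3 + R4 = 19.76 Ω) loads node A in parallel with R2.
Effective lower resistance at A: R2 ‖ 19.76 = 2.552 Ω.
First divider: V_A = V_s · 2.552/(28.2 + 2.552) = 1.543 V.
V_B = V_A × 0.5263 = 0.8123 V.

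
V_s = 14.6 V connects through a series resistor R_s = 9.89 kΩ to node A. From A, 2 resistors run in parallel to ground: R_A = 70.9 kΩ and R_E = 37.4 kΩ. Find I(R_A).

I ≈ 0.147 mA

Parallel bank: R_p = 1/(1/70.9 + 1/37.4) = 24.48 kΩ.
Node voltage V_A = V_s · R_p/(R_s + R_p) = 14.6 × 0.7123 = 10.40 V.
Branch current I = V_A/R_A = 10.40/70.9 = 0.1467 mA.
(Equivalently: I_total = 0.4247 mA, then current-divider fraction G_k/ΣG = 0.3453.)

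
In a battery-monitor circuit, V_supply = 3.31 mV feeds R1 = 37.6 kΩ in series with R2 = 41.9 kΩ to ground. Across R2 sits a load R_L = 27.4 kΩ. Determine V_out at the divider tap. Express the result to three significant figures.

The load sits in parallel with R2, giving an effective lower resistance R2' = R2·R_L/(R2+R_L) = 16.57 kΩ.
Voltage divider with the loaded lower leg: V_out = 3.31 × 16.57/(37.6 + 16.57) = 3.31 × 0.3058 = 1.012 mV.
(Unloaded it would be 1.74 mV; the load pulls it down.)

V_out ≈ 1.01 mV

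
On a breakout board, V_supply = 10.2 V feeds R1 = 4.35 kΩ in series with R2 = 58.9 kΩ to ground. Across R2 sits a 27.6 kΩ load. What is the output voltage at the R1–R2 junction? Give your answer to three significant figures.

The load sits in parallel with R2, giving an effective lower resistance R2' = R2·R_L/(R2+R_L) = 18.79 kΩ.
Then V_out = V_supply · R2'/(R1 + R2') = 10.2 × 18.79/23.14 = 8.283 V.
(Unloaded it would be 9.50 V; the load pulls it down.)

V_out ≈ 8.28 V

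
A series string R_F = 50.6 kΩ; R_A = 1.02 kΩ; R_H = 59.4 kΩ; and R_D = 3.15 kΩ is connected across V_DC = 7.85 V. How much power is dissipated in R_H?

P ≈ 0.281 mW

Series current I = V_DC/ΣR = 7.85/114.2 = 0.06876 mA.
P(R_H) = I²·R_H = (0.06876)² × 59.4 = 0.2808 mW.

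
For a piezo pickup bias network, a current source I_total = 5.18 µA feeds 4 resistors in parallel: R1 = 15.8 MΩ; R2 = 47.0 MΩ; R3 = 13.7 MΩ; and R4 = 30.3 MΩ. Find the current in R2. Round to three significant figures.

I ≈ 0.578 µA

ΣG = 1/15.8 + 1/47.0 + 1/13.7 + 1/30.3 = 0.1906.
By the current-divider rule, I = I_total · G_k/ΣG = 5.18 × 0.1117 = 0.5784 µA.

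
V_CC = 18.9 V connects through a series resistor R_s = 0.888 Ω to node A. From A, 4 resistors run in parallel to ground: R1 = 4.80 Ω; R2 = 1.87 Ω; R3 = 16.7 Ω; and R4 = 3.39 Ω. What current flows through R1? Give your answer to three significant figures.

Combine the parallel branches: R_p = (1/4.80 + 1/1.87 + 1/16.7 + 1/3.39)⁻¹ = 0.9108 Ω.
V_A = 18.9 × 0.9108/1.799 = 9.570 V.
Branch current I = V_A/R1 = 9.570/4.80 = 1.994 A.

I ≈ 1.99 A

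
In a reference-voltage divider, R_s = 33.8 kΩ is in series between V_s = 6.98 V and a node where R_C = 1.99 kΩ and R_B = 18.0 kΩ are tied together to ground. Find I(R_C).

Combine the parallel branches: R_p = (1/1.99 + 1/18.0)⁻¹ = 1.792 kΩ.
Node voltage V_A = V_s · R_p/(R_s + R_p) = 6.98 × 0.05035 = 0.3514 V.
I(R_C) = V_A / R_C = 0.3514/1.99 = 0.1766 mA.
(Check via current divider: I_total = 0.1961 mA; share G_k/ΣG = 0.9005 → same result.)

I ≈ 0.177 mA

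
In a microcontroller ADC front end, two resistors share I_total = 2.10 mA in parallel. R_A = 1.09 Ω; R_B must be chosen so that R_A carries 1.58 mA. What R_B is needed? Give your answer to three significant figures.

R_B ≈ 3.31 Ω

The fraction through R_A equals R_B/(R_A+R_B).
1.58/2.10 = R_B/(R_A + R_B) → R_B = R_A · (0.7524)/(1 − 0.7524) = 1.09 × 3.038 = 3.312 Ω.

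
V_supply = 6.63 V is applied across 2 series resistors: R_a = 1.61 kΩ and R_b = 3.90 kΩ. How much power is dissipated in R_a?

P ≈ 2.33 mW

Series current I = V_supply/ΣR = 6.63/5.510 = 1.203 mA.
V(R_a) = I·R = 1.937 V; P = V·I = 1.937 × 1.203 = 2.331 mW.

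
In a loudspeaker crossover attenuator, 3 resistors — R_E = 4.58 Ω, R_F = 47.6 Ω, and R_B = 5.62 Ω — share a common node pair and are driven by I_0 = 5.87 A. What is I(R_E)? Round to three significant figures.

I ≈ 3.07 A

Conductances: ΣG = 1/4.58 + 1/47.6 + 1/5.62 = 0.4173 (1/Ω).
R_E takes the fraction G_k/ΣG = 0.2183/0.4173 = 0.5232, so I = 5.87 × 0.5232 = 3.071 A.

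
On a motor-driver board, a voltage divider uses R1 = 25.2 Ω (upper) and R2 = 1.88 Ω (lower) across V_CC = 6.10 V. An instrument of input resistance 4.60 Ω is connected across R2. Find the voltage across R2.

The load sits in parallel with R2, giving an effective lower resistance R2' = R2·R_L/(R2+R_L) = 1.335 Ω.
Now apply the divider: V_out = 6.10 × 0.05030 = 0.3068 V.
(Unloaded it would be 0.423 V; the load pulls it down.)

V_out ≈ 0.307 V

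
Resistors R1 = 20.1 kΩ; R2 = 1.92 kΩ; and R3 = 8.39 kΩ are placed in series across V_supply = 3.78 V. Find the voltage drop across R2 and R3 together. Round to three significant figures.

Series total: ΣR = 20.1 + 1.92 + 8.39 = 30.41 kΩ.
R_{R2..R3} = 1.92 + 8.39 = 10.31 kΩ.
V = V_supply · R/ΣR = 3.78 × 0.3390 = 1.282 V.

V ≈ 1.28 V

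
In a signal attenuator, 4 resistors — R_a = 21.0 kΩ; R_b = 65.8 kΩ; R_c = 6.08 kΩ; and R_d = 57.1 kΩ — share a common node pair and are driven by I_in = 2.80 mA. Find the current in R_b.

I ≈ 0.174 mA

Total conductance ΣG = 1/21.0 + 1/65.8 + 1/6.08 + 1/57.1 = 0.2448 (units of 1/kΩ).
By the current-divider rule, I = I_in · G_k/ΣG = 2.80 × 0.06208 = 0.1738 mA.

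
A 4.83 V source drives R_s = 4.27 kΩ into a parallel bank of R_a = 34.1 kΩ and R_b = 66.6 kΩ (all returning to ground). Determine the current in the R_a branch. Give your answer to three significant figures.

Equivalent of the parallel group: R_p = 22.55 kΩ.
V_A = 4.83 × 22.55/26.82 = 4.061 V.
Branch current I = V_A/R_a = 4.061/34.1 = 0.1191 mA.
(Check via current divider: I_total = 0.1801 mA; share G_k/ΣG = 0.6614 → same result.)

I ≈ 0.119 mA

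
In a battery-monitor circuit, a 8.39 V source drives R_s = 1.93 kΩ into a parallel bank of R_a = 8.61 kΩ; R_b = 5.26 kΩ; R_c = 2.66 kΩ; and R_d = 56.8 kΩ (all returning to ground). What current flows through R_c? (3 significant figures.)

Equivalent of the parallel group: R_p = 1.429 kΩ.
Node voltage V_A = V_in · R_p/(R_s + R_p) = 8.39 × 0.4254 = 3.569 V.
I(R_c) = V_A / R_c = 3.569/2.66 = 1.342 mA.

I ≈ 1.34 mA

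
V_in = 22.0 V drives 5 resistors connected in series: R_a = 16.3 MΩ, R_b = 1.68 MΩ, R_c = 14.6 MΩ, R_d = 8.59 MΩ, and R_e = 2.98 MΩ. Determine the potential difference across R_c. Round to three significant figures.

Total series resistance ΣR = 16.3 + 1.68 + 14.6 + 8.59 + 2.98 = 44.15 MΩ.
V = V_in · R/ΣR = 22.0 × 0.3307 = 7.275 V.

V ≈ 7.28 V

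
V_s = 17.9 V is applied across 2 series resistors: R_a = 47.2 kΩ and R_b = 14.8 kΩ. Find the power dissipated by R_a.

Series current I = V_s/ΣR = 17.9/62.00 = 0.2887 mA.
P = I²R = 0.08335 × 47.2 = 3.934 mW.

P ≈ 3.93 mW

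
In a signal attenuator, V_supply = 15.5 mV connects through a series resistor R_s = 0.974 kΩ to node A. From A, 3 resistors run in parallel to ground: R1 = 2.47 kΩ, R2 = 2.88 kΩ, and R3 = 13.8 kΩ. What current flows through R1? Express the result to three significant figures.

Combine the parallel branches: R_p = (1/2.47 + 1/2.88 + 1/13.8)⁻¹ = 1.213 kΩ.
V_A = 15.5 × 1.213/2.187 = 8.596 mV.
Branch current I = V_A/R1 = 8.596/2.47 = 3.480 µA.
(Equivalently: I_total = 7.088 µA, then current-divider fraction G_k/ΣG = 0.4910.)

I ≈ 3.48 µA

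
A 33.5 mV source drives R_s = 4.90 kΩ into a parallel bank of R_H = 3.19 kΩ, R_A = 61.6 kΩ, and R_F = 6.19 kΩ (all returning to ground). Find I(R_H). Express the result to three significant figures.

Combine the parallel branches: R_p = (1/3.19 + 1/61.6 + 1/6.19)⁻¹ = 2.036 kΩ.
V_A by voltage divider: V_A = 33.5 × 2.036/(4.90 + 2.036) = 9.832 mV.
Branch current I = V_A/R_H = 9.832/3.19 = 3.082 µA.

I ≈ 3.08 µA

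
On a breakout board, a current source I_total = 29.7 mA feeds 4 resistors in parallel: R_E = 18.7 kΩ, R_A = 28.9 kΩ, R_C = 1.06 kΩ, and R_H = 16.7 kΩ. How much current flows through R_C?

Conductances: ΣG = 1/18.7 + 1/28.9 + 1/1.06 + 1/16.7 = 1.091 (1/kΩ).
R_C takes the fraction G_k/ΣG = 0.9434/1.091 = 0.8644, so I = 29.7 × 0.8644 = 25.67 mA.

I ≈ 25.7 mA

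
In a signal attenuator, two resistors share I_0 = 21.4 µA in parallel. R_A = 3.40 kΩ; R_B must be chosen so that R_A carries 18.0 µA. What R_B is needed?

The fraction through R_A equals R_B/(R_A+R_B).
18.0/21.4 = R_B/(R_A + R_B) → R_B = R_A · (0.8411)/(1 − 0.8411) = 3.40 × 5.294 = 18.00 kΩ.

R_B ≈ 18.0 kΩ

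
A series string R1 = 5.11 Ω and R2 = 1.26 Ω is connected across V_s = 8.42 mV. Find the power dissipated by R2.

P ≈ 2.20 µW

Series current I = V_s/ΣR = 8.42/6.370 = 1.322 mA.
V(R2) = I·R = 1.665 mV; P = V·I = 1.665 × 1.322 = 2.201 µW.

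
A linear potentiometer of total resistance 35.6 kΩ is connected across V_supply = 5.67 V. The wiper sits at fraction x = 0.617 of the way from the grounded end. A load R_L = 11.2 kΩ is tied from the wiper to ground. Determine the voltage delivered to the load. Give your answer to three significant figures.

V_out ≈ 2.00 V

Lower segment x·R_p = 21.97 kΩ; upper segment (1−x)·R_p = 13.63 kΩ.
R_L loads the lower segment: effective lower R = 7.418 kΩ.
V_out = 5.67 × 7.418/(13.63 + 7.418) = 1.998 V.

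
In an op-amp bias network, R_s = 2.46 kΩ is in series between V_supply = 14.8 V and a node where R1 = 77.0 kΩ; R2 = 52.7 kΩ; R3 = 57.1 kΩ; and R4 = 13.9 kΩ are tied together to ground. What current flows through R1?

Parallel bank: R_p = 1/(1/77.0 + 1/52.7 + 1/57.1 + 1/13.9) = 8.236 kΩ.
Node voltage V_A = V_supply · R_p/(R_s + R_p) = 14.8 × 0.7700 = 11.40 V.
I(R1) = V_A / R1 = 11.40/77.0 = 0.1480 mA.

I ≈ 0.148 mA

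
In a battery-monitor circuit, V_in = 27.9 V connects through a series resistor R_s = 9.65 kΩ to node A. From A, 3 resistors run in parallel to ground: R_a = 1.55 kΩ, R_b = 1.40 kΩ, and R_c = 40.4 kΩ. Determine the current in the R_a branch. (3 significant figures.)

Equivalent of the parallel group: R_p = 0.7224 kΩ.
V_A by voltage divider: V_A = 27.9 × 0.7224/(9.65 + 0.7224) = 1.943 V.
I(R_a) = V_A / R_a = 1.943/1.55 = 1.254 mA.

I ≈ 1.25 mA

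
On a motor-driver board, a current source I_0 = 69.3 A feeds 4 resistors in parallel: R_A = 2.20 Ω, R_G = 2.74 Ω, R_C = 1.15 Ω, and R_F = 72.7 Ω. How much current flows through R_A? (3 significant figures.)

I ≈ 18.5 A

Total conductance ΣG = 1/2.20 + 1/2.74 + 1/1.15 + 1/72.7 = 1.703 (units of 1/Ω).
By the current-divider rule, I = I_0 · G_k/ΣG = 69.3 × 0.2669 = 18.50 A.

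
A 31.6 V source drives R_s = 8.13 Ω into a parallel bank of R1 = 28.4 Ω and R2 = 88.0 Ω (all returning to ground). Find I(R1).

Combine the parallel branches: R_p = (1/28.4 + 1/88.0)⁻¹ = 21.47 Ω.
Node voltage V_A = V_in · R_p/(R_s + R_p) = 31.6 × 0.7253 = 22.92 V.
Branch current I = V_A/R1 = 22.92/28.4 = 0.8071 A.
(Check via current divider: I_total = 1.068 A; share G_k/ΣG = 0.7560 → same result.)

I ≈ 0.807 A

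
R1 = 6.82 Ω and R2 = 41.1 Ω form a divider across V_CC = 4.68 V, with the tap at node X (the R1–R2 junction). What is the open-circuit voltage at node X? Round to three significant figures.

V_th ≈ 4.01 V

With X open, the divider is unloaded: V_th = 4.68 × 41.1/47.92 = 4.014 V.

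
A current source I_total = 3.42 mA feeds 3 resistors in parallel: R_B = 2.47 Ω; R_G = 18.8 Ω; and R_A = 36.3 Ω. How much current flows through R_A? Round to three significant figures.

ΣG = 1/2.47 + 1/18.8 + 1/36.3 = 0.4856.
By the current-divider rule, I = I_total · G_k/ΣG = 3.42 × 0.05673 = 0.1940 mA.

I ≈ 0.194 mA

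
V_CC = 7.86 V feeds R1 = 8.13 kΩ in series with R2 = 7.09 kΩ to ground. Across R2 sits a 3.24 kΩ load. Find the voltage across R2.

V_out ≈ 1.69 V

R2 ‖ R_L = (7.09 × 3.24)/(7.09 + 3.24) = 2.224 kΩ.
Then V_out = V_CC · R2'/(R1 + R2') = 7.86 × 2.224/10.35 = 1.688 V.
(Unloaded it would be 3.66 V; the load pulls it down.)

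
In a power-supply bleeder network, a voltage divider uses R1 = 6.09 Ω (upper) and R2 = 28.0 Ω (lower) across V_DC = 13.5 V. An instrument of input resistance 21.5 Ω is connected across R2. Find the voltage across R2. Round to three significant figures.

First combine the lower leg with the load: R2 ‖ R_L = 12.16 Ω.
Now apply the divider: V_out = 13.5 × 0.6663 = 8.995 V.

V_out ≈ 9.00 V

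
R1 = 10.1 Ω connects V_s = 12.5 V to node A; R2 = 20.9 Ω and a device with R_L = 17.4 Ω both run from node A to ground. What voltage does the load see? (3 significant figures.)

V_out ≈ 6.06 V

The load sits in parallel with R2, giving an effective lower resistance R2' = R2·R_L/(R2+R_L) = 9.495 Ω.
Now apply the divider: V_out = 12.5 × 0.4846 = 6.057 V.
(Unloaded it would be 8.43 V; the load pulls it down.)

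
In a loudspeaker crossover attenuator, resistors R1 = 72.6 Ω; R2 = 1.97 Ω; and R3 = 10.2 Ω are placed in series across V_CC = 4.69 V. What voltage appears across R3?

V ≈ 0.564 V

ΣR = 72.6 + 1.97 + 10.2 = 84.77 Ω.
By the voltage-divider rule, V = 4.69 × 10.20/84.77 = 0.5643 V.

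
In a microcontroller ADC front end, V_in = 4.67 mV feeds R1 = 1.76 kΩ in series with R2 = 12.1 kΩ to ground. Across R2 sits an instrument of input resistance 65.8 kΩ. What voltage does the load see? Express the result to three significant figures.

V_out ≈ 3.98 mV

R2 ‖ R_L = (12.1 × 65.8)/(12.1 + 65.8) = 10.22 kΩ.
Now apply the divider: V_out = 4.67 × 0.8531 = 3.984 mV.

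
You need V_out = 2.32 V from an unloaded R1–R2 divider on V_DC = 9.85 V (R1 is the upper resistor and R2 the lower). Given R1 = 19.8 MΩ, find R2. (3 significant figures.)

R2 ≈ 6.10 MΩ

Required fraction k = V_out/V_DC = 0.2355.
So R2 = R1 · V_out/(V_DC − V_out) = 19.8 × 2.32/(9.85 − 2.32) = 19.8 × 0.3081 = 6.100 MΩ.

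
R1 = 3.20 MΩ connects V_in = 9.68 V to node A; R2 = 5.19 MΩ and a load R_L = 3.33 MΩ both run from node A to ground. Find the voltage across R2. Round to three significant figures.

First combine the lower leg with the load: R2 ‖ R_L = 2.028 MΩ.
Voltage divider with the loaded lower leg: V_out = 9.68 × 2.028/(3.20 + 2.028) = 9.68 × 0.3880 = 3.756 V.

V_out ≈ 3.76 V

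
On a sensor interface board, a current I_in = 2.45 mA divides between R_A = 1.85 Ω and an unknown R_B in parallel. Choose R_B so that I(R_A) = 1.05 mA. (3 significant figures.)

The fraction through R_A equals R_B/(R_A+R_B).
With f = 0.4286, R_B = R_A · f/(1−f) = 1.85 × 0.7500 = 1.387 Ω.

R_B ≈ 1.39 Ω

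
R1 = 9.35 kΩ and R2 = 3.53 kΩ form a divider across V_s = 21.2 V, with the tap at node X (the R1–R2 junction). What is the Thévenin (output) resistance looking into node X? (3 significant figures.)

Looking into X with the source shorted: R_th = R1·R2/(R1+R2) = 9.350 × 3.53/12.88 = 2.563 kΩ.

R_th ≈ 2.56 kΩ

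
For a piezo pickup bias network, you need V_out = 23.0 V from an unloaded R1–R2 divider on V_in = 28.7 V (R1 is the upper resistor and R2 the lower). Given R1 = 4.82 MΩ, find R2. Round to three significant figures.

V_out/V_in = R2/(R1+R2) = 0.8014.
R2 = R1 · 0.8014/(1 − 0.8014) = 19.45 MΩ.

R2 ≈ 19.4 MΩ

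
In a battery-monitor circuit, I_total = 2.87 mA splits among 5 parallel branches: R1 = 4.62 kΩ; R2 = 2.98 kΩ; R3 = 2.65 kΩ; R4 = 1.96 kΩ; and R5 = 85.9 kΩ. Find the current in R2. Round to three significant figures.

I ≈ 0.664 mA

ΣG = 1/4.62 + 1/2.98 + 1/2.65 + 1/1.96 + 1/85.9 = 1.451.
R2 takes the fraction G_k/ΣG = 0.3356/1.451 = 0.2312, so I = 2.87 × 0.2312 = 0.6636 mA.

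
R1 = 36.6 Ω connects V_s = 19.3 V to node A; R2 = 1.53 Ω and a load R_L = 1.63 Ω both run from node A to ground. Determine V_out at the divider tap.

V_out ≈ 0.407 V

R2 ‖ R_L = (1.53 × 1.63)/(1.53 + 1.63) = 0.7892 Ω.
Then V_out = V_s · R2'/(R1 + R2') = 19.3 × 0.7892/37.39 = 0.4074 V.
(Unloaded it would be 0.774 V; the load pulls it down.)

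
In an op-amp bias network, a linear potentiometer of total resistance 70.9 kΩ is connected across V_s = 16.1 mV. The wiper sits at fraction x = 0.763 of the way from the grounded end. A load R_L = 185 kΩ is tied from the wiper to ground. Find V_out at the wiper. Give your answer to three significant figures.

The pot divides into 16.80 kΩ above the wiper and 54.10 kΩ below.
(x·R_p) ‖ R_L = 41.86 kΩ.
Then V_out = V_s · 41.86/(16.80 + 41.86) = 11.49 mV.

V_out ≈ 11.5 mV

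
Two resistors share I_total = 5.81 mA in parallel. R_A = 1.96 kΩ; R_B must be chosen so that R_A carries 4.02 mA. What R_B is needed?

Two-branch current divider: I_A = I_total · R_B/(R_A + R_B).
4.02/5.81 = R_B/(R_A + R_B) → R_B = R_A · (0.6919)/(1 − 0.6919) = 1.96 × 2.246 = 4.402 kΩ.

R_B ≈ 4.40 kΩ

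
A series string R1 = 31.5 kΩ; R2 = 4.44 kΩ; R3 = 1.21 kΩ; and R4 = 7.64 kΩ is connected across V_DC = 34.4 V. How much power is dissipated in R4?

The common current is I = 34.4/44.79 = 0.7680 mA.
P = I²R = 0.5899 × 7.64 = 4.507 mW.

P ≈ 4.51 mW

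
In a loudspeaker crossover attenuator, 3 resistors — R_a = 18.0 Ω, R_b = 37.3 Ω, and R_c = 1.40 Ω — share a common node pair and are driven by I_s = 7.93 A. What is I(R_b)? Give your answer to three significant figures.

I ≈ 0.267 A

ΣG = 1/18.0 + 1/37.3 + 1/1.40 = 0.7967.
R_b takes the fraction G_k/ΣG = 0.02681/0.7967 = 0.03365, so I = 7.93 × 0.03365 = 0.2669 A.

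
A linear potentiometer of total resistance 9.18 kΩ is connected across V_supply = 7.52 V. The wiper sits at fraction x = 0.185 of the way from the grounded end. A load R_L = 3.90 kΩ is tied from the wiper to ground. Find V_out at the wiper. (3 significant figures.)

V_out ≈ 1.03 V

Lower segment x·R_p = 1.698 kΩ; upper segment (1−x)·R_p = 7.482 kΩ.
(x·R_p) ‖ R_L = 1.183 kΩ.
V_out = 7.52 × 1.183/(7.482 + 1.183) = 1.027 V.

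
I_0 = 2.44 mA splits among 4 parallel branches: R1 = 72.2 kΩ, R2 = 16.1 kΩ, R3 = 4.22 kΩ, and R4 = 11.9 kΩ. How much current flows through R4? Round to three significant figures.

I ≈ 0.517 mA

Total conductance ΣG = 1/72.2 + 1/16.1 + 1/4.22 + 1/11.9 = 0.3970 (units of 1/kΩ).
Current divider: I(R4) = I_0 · G_k/ΣG = 2.44 × (0.08403/0.3970) = 2.44 × 0.2117 = 0.5165 mA.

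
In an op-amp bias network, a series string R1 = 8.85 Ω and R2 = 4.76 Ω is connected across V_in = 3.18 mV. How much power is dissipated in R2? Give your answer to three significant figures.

ΣR = 13.61 Ω → I = 3.18/13.61 = 0.2337 mA.
V(R2) = I·R = 1.112 mV; P = V·I = 1.112 × 0.2337 = 0.2599 µW.

P ≈ 0.260 µW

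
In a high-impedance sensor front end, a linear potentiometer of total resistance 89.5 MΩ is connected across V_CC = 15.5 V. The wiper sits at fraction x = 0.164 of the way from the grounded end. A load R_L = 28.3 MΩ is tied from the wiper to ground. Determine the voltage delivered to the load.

V_out ≈ 1.77 V

Split the track: R_lower = x·R_p = 14.68 MΩ, R_upper = (1−x)·R_p = 74.82 MΩ.
Lower segment in parallel with the load: 14.68 ‖ 28.3 = 9.665 MΩ.
Then V_out = V_CC · 9.665/(74.82 + 9.665) = 1.773 V.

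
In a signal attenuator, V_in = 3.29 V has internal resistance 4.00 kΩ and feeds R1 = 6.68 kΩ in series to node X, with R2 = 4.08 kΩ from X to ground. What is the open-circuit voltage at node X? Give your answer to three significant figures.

V_th ≈ 0.909 V

R1' = 4.00 + 6.68 = 10.68 kΩ (source resistance + R1).
Open-circuit (no load on X): V_th = V_in · R2/(R1' + R2) = 3.29 × 4.08/(10.68 + 4.08) = 0.9094 V.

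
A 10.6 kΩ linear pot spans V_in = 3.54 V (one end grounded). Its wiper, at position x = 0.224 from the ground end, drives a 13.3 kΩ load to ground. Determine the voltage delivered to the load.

Split the track: R_lower = x·R_p = 2.374 kΩ, R_upper = (1−x)·R_p = 8.226 kΩ.
(x·R_p) ‖ R_L = 2.015 kΩ.
Loaded-divider output: V_out = 3.54 × 0.1967 = 0.6965 V.

V_out ≈ 0.696 V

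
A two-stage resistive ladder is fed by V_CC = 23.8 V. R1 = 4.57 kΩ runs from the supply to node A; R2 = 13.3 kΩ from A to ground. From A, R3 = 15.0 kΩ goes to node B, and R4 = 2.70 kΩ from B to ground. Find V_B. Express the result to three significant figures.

The second stage (R3 + R4 = 17.70 kΩ) loads node A in parallel with R2.
Effective lower resistance at A: R2 ‖ 17.70 = 7.594 kΩ.
V_A = 23.8 × 7.594/(4.57 + 7.594) = 14.86 V.
Stage 2 is unloaded, so V_B = V_A · R4/(R3+R4) = 14.86 × 2.70/17.70 = 2.267 V.

V_B ≈ 2.27 V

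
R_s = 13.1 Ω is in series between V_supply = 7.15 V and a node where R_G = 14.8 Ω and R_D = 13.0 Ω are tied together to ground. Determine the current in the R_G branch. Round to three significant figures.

Parallel bank: R_p = 1/(1/14.8 + 1/13.0) = 6.921 Ω.
Node voltage V_A = V_supply · R_p/(R_s + R_p) = 7.15 × 0.3457 = 2.472 V.
Branch current I = V_A/R_G = 2.472/14.8 = 0.1670 A.
(Check via current divider: I_total = 0.3571 A; share G_k/ΣG = 0.4676 → same result.)

I ≈ 0.167 A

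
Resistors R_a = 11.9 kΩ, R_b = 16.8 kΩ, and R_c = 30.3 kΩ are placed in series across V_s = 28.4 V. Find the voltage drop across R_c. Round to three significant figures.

Series total: ΣR = 11.9 + 16.8 + 30.3 = 59.00 kΩ.
V = V_s · R/ΣR = 28.4 × 0.5136 = 14.59 V.

V ≈ 14.6 V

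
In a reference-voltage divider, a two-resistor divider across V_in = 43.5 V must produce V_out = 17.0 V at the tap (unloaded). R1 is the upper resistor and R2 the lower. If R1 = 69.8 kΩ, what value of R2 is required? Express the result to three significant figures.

The divider ratio is R2/(R1+R2) = 17.0/43.5 = 0.3908.
R2 = R1 · 0.3908/(1 − 0.3908) = 44.78 kΩ.

R2 ≈ 44.8 kΩ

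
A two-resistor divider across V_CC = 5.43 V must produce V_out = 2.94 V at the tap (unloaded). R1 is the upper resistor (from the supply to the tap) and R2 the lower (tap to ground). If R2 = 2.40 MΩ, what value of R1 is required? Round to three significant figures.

Required fraction k = V_out/V_CC = 0.5414.
R1 = R2·(1/k − 1) = 2.40 × 0.8469 = 2.033 MΩ.

R1 ≈ 2.03 MΩ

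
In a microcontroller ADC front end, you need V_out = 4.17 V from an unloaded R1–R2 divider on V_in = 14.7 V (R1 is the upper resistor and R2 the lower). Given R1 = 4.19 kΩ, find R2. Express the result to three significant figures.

The divider ratio is R2/(R1+R2) = 4.17/14.7 = 0.2837.
R2 = R1 · 0.2837/(1 − 0.2837) = 1.659 kΩ.

R2 ≈ 1.66 kΩ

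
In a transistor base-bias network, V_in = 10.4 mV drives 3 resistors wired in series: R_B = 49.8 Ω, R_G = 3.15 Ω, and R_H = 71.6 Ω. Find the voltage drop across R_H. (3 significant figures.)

Series total: ΣR = 49.8 + 3.15 + 71.6 = 124.5 Ω.
By the voltage-divider rule, V = 10.4 × 71.60/124.5 = 5.979 mV.

V ≈ 5.98 mV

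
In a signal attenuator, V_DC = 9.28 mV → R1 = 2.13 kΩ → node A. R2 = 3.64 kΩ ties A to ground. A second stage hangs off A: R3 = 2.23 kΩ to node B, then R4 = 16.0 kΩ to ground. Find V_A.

The second stage (R3 + R4 = 18.23 kΩ) loads node A in parallel with R2.
Effective lower resistance at A: R2 ‖ 18.23 = 3.034 kΩ.
V_A = 9.28 × 3.034/(2.13 + 3.034) = 5.452 mV.

V_A ≈ 5.45 mV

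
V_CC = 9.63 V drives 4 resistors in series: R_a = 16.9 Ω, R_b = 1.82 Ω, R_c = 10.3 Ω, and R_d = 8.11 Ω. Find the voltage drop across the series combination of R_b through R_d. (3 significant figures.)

V ≈ 5.25 V

Series total: ΣR = 16.9 + 1.82 + 10.3 + 8.11 = 37.13 Ω.
R_{R_b..R_d} = 1.82 + 10.3 + 8.11 = 20.23 Ω.
By the voltage-divider rule, V = 9.63 × 20.23/37.13 = 5.247 V.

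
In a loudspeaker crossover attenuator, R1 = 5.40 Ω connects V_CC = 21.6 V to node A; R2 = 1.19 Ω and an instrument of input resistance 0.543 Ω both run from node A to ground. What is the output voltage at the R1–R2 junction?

V_out ≈ 1.40 V

The load sits in parallel with R2, giving an effective lower resistance R2' = R2·R_L/(R2+R_L) = 0.3729 Ω.
Then V_out = V_CC · R2'/(R1 + R2') = 21.6 × 0.3729/5.773 = 1.395 V.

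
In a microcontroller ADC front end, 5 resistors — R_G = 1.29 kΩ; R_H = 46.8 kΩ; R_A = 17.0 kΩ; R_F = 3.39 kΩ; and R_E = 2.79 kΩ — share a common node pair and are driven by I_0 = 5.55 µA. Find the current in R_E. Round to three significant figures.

Conductances: ΣG = 1/1.29 + 1/46.8 + 1/17.0 + 1/3.39 + 1/2.79 = 1.509 (1/kΩ).
R_E takes the fraction G_k/ΣG = 0.3584/1.509 = 0.2376, so I = 5.55 × 0.2376 = 1.318 µA.

I ≈ 1.32 µA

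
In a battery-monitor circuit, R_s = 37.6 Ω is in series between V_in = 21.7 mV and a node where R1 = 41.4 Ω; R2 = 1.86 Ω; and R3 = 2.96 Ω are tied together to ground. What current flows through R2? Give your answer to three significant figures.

Equivalent of the parallel group: R_p = 1.112 Ω.
Node voltage V_A = V_in · R_p/(R_s + R_p) = 21.7 × 0.02871 = 0.6231 mV.
I(R2) = V_A / R2 = 0.6231/1.86 = 0.3350 mA.
(Equivalently: I_total = 0.5606 mA, then current-divider fraction G_k/ΣG = 0.5976.)

I ≈ 0.335 mA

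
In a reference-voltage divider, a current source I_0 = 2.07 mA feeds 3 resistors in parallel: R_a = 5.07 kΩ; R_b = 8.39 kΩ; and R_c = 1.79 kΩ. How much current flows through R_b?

I ≈ 0.282 mA

Conductances: ΣG = 1/5.07 + 1/8.39 + 1/1.79 = 0.8751 (1/kΩ).
By the current-divider rule, I = I_0 · G_k/ΣG = 2.07 × 0.1362 = 0.2819 mA.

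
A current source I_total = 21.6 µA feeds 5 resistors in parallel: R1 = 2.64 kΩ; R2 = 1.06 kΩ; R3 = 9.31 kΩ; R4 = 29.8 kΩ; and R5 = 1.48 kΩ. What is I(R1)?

I ≈ 3.83 µA

ΣG = 1/2.64 + 1/1.06 + 1/9.31 + 1/29.8 + 1/1.48 = 2.139.
By the current-divider rule, I = I_total · G_k/ΣG = 21.6 × 0.1771 = 3.825 µA.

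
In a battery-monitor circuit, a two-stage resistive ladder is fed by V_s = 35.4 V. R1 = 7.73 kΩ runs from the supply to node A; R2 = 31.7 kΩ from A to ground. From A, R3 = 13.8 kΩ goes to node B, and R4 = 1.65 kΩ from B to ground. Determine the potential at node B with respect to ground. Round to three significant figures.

V_B ≈ 2.17 V

Looking into the second stage from A: R3 + R4 = 15.45 kΩ appears in parallel with R2.
Effective lower resistance at A: R2 ‖ 15.45 = 10.39 kΩ.
V_A = 35.4 × 10.39/(7.73 + 10.39) = 20.30 V.
Stage 2 is unloaded, so V_B = V_A · R4/(R3+R4) = 20.30 × 1.65/15.45 = 2.168 V.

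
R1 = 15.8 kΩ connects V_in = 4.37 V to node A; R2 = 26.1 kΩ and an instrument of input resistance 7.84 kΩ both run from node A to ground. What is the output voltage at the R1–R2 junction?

V_out ≈ 1.21 V

The load sits in parallel with R2, giving an effective lower resistance R2' = R2·R_L/(R2+R_L) = 6.029 kΩ.
Now apply the divider: V_out = 4.37 × 0.2762 = 1.207 V.
(Unloaded it would be 2.72 V; the load pulls it down.)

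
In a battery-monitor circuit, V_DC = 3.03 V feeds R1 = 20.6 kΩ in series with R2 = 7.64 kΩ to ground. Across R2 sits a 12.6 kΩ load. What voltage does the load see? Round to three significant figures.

First combine the lower leg with the load: R2 ‖ R_L = 4.756 kΩ.
Voltage divider with the loaded lower leg: V_out = 3.03 × 4.756/(20.6 + 4.756) = 3.03 × 0.1876 = 0.5683 V.

V_out ≈ 0.568 V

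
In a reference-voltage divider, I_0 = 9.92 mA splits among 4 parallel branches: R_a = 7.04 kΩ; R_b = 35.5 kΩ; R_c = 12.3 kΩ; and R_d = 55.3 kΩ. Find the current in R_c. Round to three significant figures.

ΣG = 1/7.04 + 1/35.5 + 1/12.3 + 1/55.3 = 0.2696.
By the current-divider rule, I = I_0 · G_k/ΣG = 9.92 × 0.3016 = 2.992 mA.

I ≈ 2.99 mA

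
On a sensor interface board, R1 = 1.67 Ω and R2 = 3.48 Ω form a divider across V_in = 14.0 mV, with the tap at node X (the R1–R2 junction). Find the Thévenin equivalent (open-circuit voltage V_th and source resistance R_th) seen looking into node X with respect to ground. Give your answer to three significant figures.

V_th ≈ 9.46 mV, R_th ≈ 1.13 Ω

V_th is the unloaded tap voltage: V_in · R2/(R1+R2) = 14.0 × 0.6757 = 9.460 mV.
Zeroing V_in shorts the top of R1 to ground, so R_th = R1 ‖ R2 = 1.128 Ω.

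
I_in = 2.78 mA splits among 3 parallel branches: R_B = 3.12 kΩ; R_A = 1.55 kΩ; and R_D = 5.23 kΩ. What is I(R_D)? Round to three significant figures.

I ≈ 0.459 mA

ΣG = 1/3.12 + 1/1.55 + 1/5.23 = 1.157.
Current divider: I(R_D) = I_in · G_k/ΣG = 2.78 × (0.1912/1.157) = 2.78 × 0.1653 = 0.4595 mA.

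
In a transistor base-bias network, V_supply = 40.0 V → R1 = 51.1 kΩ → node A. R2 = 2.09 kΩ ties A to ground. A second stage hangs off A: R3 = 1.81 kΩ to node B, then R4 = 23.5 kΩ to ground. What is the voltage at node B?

V_B ≈ 1.35 V

Node A sees R2 in parallel with the series input of stage 2, R3 + R4 = 25.31 kΩ.
R2 ‖ (R3+R4) = 1.931 kΩ.
V_A = 40.0 × 1.931/(51.1 + 1.931) = 1.456 V.
Stage 2 is unloaded, so V_B = V_A · R4/(R3+R4) = 1.456 × 23.5/25.31 = 1.352 V.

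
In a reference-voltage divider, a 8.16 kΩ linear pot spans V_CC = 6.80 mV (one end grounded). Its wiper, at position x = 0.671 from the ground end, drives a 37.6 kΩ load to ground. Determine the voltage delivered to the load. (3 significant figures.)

V_out ≈ 4.35 mV

The pot divides into 2.685 kΩ above the wiper and 5.475 kΩ below.
R_L loads the lower segment: effective lower R = 4.779 kΩ.
Then V_out = V_CC · 4.779/(2.685 + 4.779) = 4.354 mV.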